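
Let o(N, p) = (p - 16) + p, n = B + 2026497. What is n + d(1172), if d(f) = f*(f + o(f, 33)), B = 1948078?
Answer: 5406759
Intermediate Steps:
n = 3974575 (n = 1948078 + 2026497 = 3974575)
o(N, p) = -16 + 2*p (o(N, p) = (-16 + p) + p = -16 + 2*p)
d(f) = f*(50 + f) (d(f) = f*(f + (-16 + 2*33)) = f*(f + (-16 + 66)) = f*(f + 50) = f*(50 + f))
n + d(1172) = 3974575 + 1172*(50 + 1172) = 3974575 + 1172*1222 = 3974575 + 1432184 = 5406759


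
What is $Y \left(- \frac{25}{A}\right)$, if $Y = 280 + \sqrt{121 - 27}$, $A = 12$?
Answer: $- \frac{1750}{3} - \frac{25 \sqrt{94}}{12} \approx -603.53$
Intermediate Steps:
$Y = 280 + \sqrt{94} \approx 289.7$
$Y \left(- \frac{25}{A}\right) = \left(280 + \sqrt{94}\right) \left(- \frac{25}{12}\right) = - \frac{1750}{3} - \frac{25 \sqrt{94}}{12}$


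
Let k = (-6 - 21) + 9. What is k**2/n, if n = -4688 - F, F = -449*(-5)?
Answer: -108/2311 ≈ -0.046733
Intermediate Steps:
F = 2245
n = -6933 (n = -4688 - 1*2245 = -4688 - 2245 = -6933)
k = -18 (k = -27 + 9 = -18)
k**2/n = (-18)**2/(-6933) = 324*(-1/6933) = -108/2311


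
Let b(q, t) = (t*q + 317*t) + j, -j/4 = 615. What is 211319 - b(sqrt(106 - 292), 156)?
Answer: 164327 - 156*I*sqrt(186) ≈ 1.6433e+5 - 2127.6*I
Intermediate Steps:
j = -2460 (j = -4*615 = -2460)
b(q, t) = -2460 + 317*t + q*t (b(q, t) = (t*q + 317*t) - 2460 = (q*t + 317*t) - 2460 = (317*t + q*t) - 2460 = -2460 + 317*t + q*t)
211319 - b(sqrt(106 - 292), 156) = 211319 - (-2460 + 317*156 + sqrt(106 - 292)*156) = 211319 - (-2460 + 49452 + sqrt(-186)*156) = 211319 - (-2460 + 49452 + (I*sqrt(186))*156) = 211319 - (-2460 + 49452 + 156*I*sqrt(186)) = 211319 - (46992 + 156*I*sqrt(186)) = 211319 + (-46992 - 156*I*sqrt(186)) = 164327 - 156*I*sqrt(186)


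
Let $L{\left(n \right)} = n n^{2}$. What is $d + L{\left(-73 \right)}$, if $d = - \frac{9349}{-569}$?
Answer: $- \frac{221341324}{569} \approx -3.89 \cdot 10^{5}$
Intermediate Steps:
$d = \frac{9349}{569}$ ($d = \left(-9349\right) \left(- \frac{1}{569}\right) = \frac{9349}{569} \approx 16.431$)
$L{\left(n \right)} = n^{3}$
$d + L{\left(-73 \right)} = \frac{9349}{569} + \left(-73\right)^{3} = \frac{9349}{569} - 389017 = - \frac{221341324}{569}$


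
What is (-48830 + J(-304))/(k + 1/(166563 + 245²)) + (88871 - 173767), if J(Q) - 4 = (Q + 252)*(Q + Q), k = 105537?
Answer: -2030157413477752/23913417757 ≈ -84896.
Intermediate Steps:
J(Q) = 4 + 2*Q*(252 + Q) (J(Q) = 4 + (Q + 252)*(Q + Q) = 4 + (252 + Q)*(2*Q) = 4 + 2*Q*(252 + Q))
(-48830 + J(-304))/(k + 1/(166563 + 245²)) + (88871 - 173767) = (-48830 + (4 + 2*(-304)² + 504*(-304)))/(105537 + 1/(166563 + 245²)) + (88871 - 173767) = (-48830 + (4 + 2*92416 - 153216))/(105537 + 1/(166563 + 60025)) - 84896 = (-48830 + (4 + 184832 - 153216))/(105537 + 1/226588) - 84896 = (-48830 + 31620)/(105537 + 1/226588) - 84896 = -17210/23913417757/226588 - 84896 = -17210*226588/23913417757 - 84896 = -3899579480/23913417757 - 84896 = -2030157413477752/23913417757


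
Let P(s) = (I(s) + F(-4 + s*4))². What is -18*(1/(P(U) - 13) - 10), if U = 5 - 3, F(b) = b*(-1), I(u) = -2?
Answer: 4122/23 ≈ 179.22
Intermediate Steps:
F(b) = -b
U = 2
P(s) = (2 - 4*s)² (P(s) = (-2 - (-4 + s*4))² = (-2 - (-4 + 4*s))² = (-2 + (4 - 4*s))² = (2 - 4*s)²)
-18*(1/(P(U) - 13) - 10) = -18*(1/(4*(-1 + 2*2)² - 13) - 10) = -18*(1/(4*(-1 + 4)² - 13) - 10) = -18*(1/(4*3² - 13) - 10) = -18*(1/(4*9 - 13) - 10) = -18*(1/(36 - 13) - 10) = -18*(1/23 - 10) = -18*(-229/23) = 4122/23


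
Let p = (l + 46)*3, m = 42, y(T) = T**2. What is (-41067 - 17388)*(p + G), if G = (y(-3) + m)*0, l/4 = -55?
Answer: 30513510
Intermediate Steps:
l = -220 (l = 4*(-55) = -220)
p = -522 (p = (-220 + 46)*3 = -174*3 = -522)
G = 0 (G = ((-3)**2 + 42)*0 = (9 + 42)*0 = 51*0 = 0)
(-41067 - 17388)*(p + G) = (-41067 - 17388)*(-522 + 0) = -58455*(-522) = 30513510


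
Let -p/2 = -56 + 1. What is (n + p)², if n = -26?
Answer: 7056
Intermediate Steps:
p = 110 (p = -2*(-56 + 1) = -2*(-55) = 110)
(n + p)² = (-26 + 110)² = 84² = 7056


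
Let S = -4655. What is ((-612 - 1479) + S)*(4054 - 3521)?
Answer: -3595618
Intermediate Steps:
((-612 - 1479) + S)*(4054 - 3521) = ((-612 - 1479) - 4655)*(4054 - 3521) = (-2091 - 4655)*533 = -6746*533 = -3595618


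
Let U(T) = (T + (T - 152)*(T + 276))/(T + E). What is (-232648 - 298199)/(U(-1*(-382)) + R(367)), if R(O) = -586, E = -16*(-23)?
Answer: 66355875/47963 ≈ 1383.5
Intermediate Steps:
E = 368
U(T) = (T + (-152 + T)*(276 + T))/(368 + T) (U(T) = (T + (T - 152)*(T + 276))/(T + 368) = (T + (-152 + T)*(276 + T))/(368 + T))
(-232648 - 298199)/(U(-1*(-382)) + R(367)) = (-232648 - 298199)/((-41952 + (-1*(-382))² + 125*(-1*(-382)))/(368 - 1*(-382)) - 586) = -530847/((-41952 + 382² + 125*382)/(368 + 382) - 586) = -530847/((-41952 + 145924 + 47750)/750 - 586) = -530847/((1/750)*151722 - 586) = -530847/(25287/125 - 586) = -530847/(-47963/125) = -530847*(-125/47963) = 66355875/47963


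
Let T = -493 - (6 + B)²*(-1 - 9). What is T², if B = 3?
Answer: 100489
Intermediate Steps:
T = 317 (T = -493 - (6 + 3)²*(-1 - 9) = -493 - 9²*(-10) = -493 - 81*(-10) = -493 - 1*(-810) = -493 + 810 = 317)
T² = 317² = 100489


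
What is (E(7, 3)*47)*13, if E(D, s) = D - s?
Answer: 2444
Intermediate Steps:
(E(7, 3)*47)*13 = ((7 - 1*3)*47)*13 = ((7 - 3)*47)*13 = (4*47)*13 = 188*13 = 2444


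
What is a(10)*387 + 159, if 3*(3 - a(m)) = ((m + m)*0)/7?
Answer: 1320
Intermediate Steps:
a(m) = 3 (a(m) = 3 - (m + m)*0/(3*7) = 3 - (2*m)*0/(3*7) = 3 - 0/7 = 3 - 1/3*0 = 3 + 0 = 3)
a(10)*387 + 159 = 3*387 + 159 = 1161 + 159 = 1320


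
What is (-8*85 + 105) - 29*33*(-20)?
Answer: 18565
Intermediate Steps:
(-8*85 + 105) - 29*33*(-20) = (-680 + 105) - 957*(-20) = -575 + 19140 = 18565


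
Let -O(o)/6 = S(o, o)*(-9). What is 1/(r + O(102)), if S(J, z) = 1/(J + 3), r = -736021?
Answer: -35/25760717 ≈ -1.3587e-6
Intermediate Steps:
S(J, z) = 1/(3 + J)
O(o) = 54/(3 + o) (O(o) = -6*(-9)/(3 + o) = -(-54)/(3 + o) = 54/(3 + o))
1/(r + O(102)) = 1/(-736021 + 54/(3 + 102)) = 1/(-736021 + 54/105) = 1/(-736021 + 54*(1/105)) = 1/(-736021 + 18/35) = 1/(-25760717/35) = -35/25760717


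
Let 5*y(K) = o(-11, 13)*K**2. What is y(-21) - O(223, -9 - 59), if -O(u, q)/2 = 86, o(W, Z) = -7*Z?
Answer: -39271/5 ≈ -7854.2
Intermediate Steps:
O(u, q) = -172 (O(u, q) = -2*86 = -172)
y(K) = -91*K**2/5 (y(K) = ((-7*13)*K**2)/5 = (-91*K**2)/5 = -91*K**2/5)
y(-21) - O(223, -9 - 59) = -91/5*(-21)**2 - 1*(-172) = -91/5*441 + 172 = -40131/5 + 172 = -39271/5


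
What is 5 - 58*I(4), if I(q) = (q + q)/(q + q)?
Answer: -53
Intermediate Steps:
I(q) = 1 (I(q) = (2*q)/((2*q)) = (2*q)*(1/(2*q)) = 1)
5 - 58*I(4) = 5 - 58*1 = 5 - 58 = -53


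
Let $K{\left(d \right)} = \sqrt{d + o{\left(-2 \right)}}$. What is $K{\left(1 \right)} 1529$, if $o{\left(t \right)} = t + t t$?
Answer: $1529 \sqrt{3} \approx 2648.3$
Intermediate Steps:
$o{\left(t \right)} = t + t^{2}$
$K{\left(d \right)} = \sqrt{2 + d}$ ($K{\left(d \right)} = \sqrt{d - 2 \left(1 - 2\right)} = \sqrt{d - -2} = \sqrt{d + 2} = \sqrt{2 + d}$)
$K{\left(1 \right)} 1529 = \sqrt{2 + 1} \cdot 1529 = \sqrt{3} \cdot 1529 = 1529 \sqrt{3}$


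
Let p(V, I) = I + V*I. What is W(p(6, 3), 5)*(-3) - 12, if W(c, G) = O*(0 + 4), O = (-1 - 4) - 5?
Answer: 108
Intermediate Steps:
p(V, I) = I + I*V
O = -10 (O = -5 - 5 = -10)
W(c, G) = -40 (W(c, G) = -10*(0 + 4) = -10*4 = -40)
W(p(6, 3), 5)*(-3) - 12 = -40*(-3) - 12 = 120 - 12 = 108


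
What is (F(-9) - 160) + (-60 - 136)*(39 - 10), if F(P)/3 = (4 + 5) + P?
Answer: -5844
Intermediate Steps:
F(P) = 27 + 3*P (F(P) = 3*((4 + 5) + P) = 3*(9 + P) = 27 + 3*P)
(F(-9) - 160) + (-60 - 136)*(39 - 10) = ((27 + 3*(-9)) - 160) + (-60 - 136)*(39 - 10) = ((27 - 27) - 160) - 196*29 = (0 - 160) - 5684 = -160 - 5684 = -5844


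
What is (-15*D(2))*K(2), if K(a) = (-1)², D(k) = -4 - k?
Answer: 90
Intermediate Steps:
K(a) = 1
(-15*D(2))*K(2) = -15*(-4 - 1*2)*1 = -15*(-4 - 2)*1 = -15*(-6)*1 = 90*1 = 90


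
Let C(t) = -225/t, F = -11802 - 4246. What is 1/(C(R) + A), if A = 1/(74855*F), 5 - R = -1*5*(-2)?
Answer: 1201273040/54057286799 ≈ 0.022222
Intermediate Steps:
F = -16048
R = -5 (R = 5 - (-1*5)*(-2) = 5 - (-5)*(-2) = 5 - 1*10 = 5 - 10 = -5)
A = -1/1201273040 (A = 1/(74855*(-16048)) = (1/74855)*(-1/16048) = -1/1201273040 ≈ -8.3245e-10)
1/(C(R) + A) = 1/(-225/(-5) - 1/1201273040) = 1/(-225*(-⅕) - 1/1201273040) = 1/(45 - 1/1201273040) = 1/(54057286799/1201273040) = 1201273040/54057286799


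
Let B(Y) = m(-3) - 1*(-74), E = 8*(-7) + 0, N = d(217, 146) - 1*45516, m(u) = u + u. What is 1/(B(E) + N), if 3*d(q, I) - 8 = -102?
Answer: -3/136438 ≈ -2.1988e-5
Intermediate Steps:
d(q, I) = -94/3 (d(q, I) = 8/3 + (1/3)*(-102) = 8/3 - 34 = -94/3)
m(u) = 2*u
N = -136642/3 (N = -94/3 - 1*45516 = -94/3 - 45516 = -136642/3 ≈ -45547.)
E = -56 (E = -56 + 0 = -56)
B(Y) = 68 (B(Y) = 2*(-3) - 1*(-74) = -6 + 74 = 68)
1/(B(E) + N) = 1/(68 - 136642/3) = 1/(-136438/3) = -3/136438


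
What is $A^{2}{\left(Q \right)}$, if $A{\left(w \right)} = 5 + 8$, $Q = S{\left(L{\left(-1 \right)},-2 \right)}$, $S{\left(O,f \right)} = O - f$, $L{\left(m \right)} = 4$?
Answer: $169$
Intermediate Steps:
$Q = 6$ ($Q = 4 - -2 = 4 + 2 = 6$)
$A{\left(w \right)} = 13$
$A^{2}{\left(Q \right)} = 13^{2} = 169$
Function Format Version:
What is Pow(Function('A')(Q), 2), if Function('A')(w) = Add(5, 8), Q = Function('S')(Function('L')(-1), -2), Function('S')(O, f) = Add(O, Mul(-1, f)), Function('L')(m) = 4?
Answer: 169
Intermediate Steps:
Q = 6 (Q = Add(4, Mul(-1, -2)) = Add(4, 2) = 6)
Function('A')(w) = 13
Pow(Function('A')(Q), 2) = Pow(13, 2) = 169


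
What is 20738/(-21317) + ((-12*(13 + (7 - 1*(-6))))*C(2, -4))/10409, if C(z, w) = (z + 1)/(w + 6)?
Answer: -225838198/221888653 ≈ -1.0178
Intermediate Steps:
C(z, w) = (1 + z)/(6 + w)
20738/(-21317) + ((-12*(13 + (7 - 1*(-6))))*C(2, -4))/10409 = 20738/(-21317) + ((-12*(13 + (7 - 1*(-6))))*((1 + 2)/(6 - 4)))/10409 = 20738*(-1/21317) + ((-12*(13 + (7 + 6)))*(3/2))*(1/10409) = -20738/21317 + ((-12*(13 + 13))*((1/2)*3))*(1/10409) = -20738/21317 + (-12*26*(3/2))*(1/10409) = -20738/21317 - 312*3/2*(1/10409) = -20738/21317 - 468*1/10409 = -20738/21317 - 468/10409 = -225838198/221888653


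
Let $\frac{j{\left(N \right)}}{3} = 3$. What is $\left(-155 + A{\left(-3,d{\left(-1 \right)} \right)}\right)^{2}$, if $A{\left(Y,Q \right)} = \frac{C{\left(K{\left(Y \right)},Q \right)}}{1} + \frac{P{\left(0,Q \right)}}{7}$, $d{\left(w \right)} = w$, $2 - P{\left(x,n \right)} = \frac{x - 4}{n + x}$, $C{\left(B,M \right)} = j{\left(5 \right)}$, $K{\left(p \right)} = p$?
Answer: $\frac{1048576}{49} \approx 21400.0$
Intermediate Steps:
$j{\left(N \right)} = 9$ ($j{\left(N \right)} = 3 \cdot 3 = 9$)
$C{\left(B,M \right)} = 9$
$P{\left(x,n \right)} = 2 - \frac{-4 + x}{n + x}$ ($P{\left(x,n \right)} = 2 - \frac{x - 4}{n + x} = 2 - \frac{-4 + x}{n + x}$)
$A{\left(Y,Q \right)} = 9 + \frac{4 + 2 Q}{7 Q}$ ($A{\left(Y,Q \right)} = \frac{9}{1} + \frac{\frac{1}{Q + 0} \left(4 + 0 + 2 Q\right)}{7} = 9 \cdot 1 + \frac{4 + 2 Q}{Q} \frac{1}{7} = 9 + \frac{4 + 2 Q}{7 Q}$)
$\left(-155 + A{\left(-3,d{\left(-1 \right)} \right)}\right)^{2} = \left(-155 + \frac{4 + 65 \left(-1\right)}{7 \left(-1\right)}\right)^{2} = \left(-155 + \frac{1}{7} \left(-1\right) \left(4 - 65\right)\right)^{2} = \left(-155 + \frac{1}{7} \left(-1\right) \left(-61\right)\right)^{2} = \left(-155 + \frac{61}{7}\right)^{2} = \left(- \frac{1024}{7}\right)^{2} = \frac{1048576}{49}$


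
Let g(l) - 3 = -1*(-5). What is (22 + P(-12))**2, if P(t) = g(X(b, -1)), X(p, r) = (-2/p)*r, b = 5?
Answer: 900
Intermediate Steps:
X(p, r) = -2*r/p
g(l) = 8 (g(l) = 3 - 1*(-5) = 3 + 5 = 8)
P(t) = 8
(22 + P(-12))**2 = (22 + 8)**2 = 30**2 = 900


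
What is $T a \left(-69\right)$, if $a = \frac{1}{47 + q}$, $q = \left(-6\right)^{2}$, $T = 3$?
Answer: $- \frac{207}{83} \approx -2.494$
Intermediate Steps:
$q = 36$
$a = \frac{1}{83}$ ($a = \frac{1}{47 + 36} = \frac{1}{83} \approx 0.012048$)
$T a \left(-69\right) = 3 \cdot \frac{1}{83} \left(-69\right) = 3 \left(- \frac{69}{83}\right) = - \frac{207}{83}$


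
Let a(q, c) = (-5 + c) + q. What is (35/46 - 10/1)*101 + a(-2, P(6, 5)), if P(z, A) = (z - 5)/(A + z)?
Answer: -475671/506 ≈ -940.06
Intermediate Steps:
P(z, A) = (-5 + z)/(A + z)
a(q, c) = -5 + c + q
(35/46 - 10/1)*101 + a(-2, P(6, 5)) = (35/46 - 10/1)*101 + (-5 + (-5 + 6)/(5 + 6) - 2) = (35*(1/46) - 10*1)*101 + (-5 + 1/11 - 2) = (35/46 - 10)*101 + (-5 + (1/11)*1 - 2) = -425/46*101 + (-5 + 1/11 - 2) = -42925/46 - 76/11 = -475671/506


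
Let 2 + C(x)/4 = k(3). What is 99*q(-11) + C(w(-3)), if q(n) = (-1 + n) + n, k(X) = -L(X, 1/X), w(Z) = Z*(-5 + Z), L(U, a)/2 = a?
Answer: -6863/3 ≈ -2287.7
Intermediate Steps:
L(U, a) = 2*a
k(X) = -2/X
C(x) = -32/3 (C(x) = -8 + 4*(-2/3) = -8 + 4*(-2*⅓) = -8 + 4*(-⅔) = -8 - 8/3 = -32/3)
q(n) = -1 + 2*n
99*q(-11) + C(w(-3)) = 99*(-1 + 2*(-11)) - 32/3 = 99*(-1 - 22) - 32/3 = 99*(-23) - 32/3 = -2277 - 32/3 = -6863/3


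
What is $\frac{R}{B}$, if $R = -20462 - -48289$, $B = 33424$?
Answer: $\frac{27827}{33424} \approx 0.83255$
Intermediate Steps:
$R = 27827$ ($R = -20462 + 48289 = 27827$)
$\frac{R}{B} = \frac{27827}{33424}$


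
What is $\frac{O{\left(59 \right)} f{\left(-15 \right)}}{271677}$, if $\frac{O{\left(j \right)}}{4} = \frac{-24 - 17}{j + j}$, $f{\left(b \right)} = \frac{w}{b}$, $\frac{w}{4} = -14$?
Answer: $- \frac{656}{34347735} \approx -1.9099 \cdot 10^{-5}$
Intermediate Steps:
$w = -56$ ($w = 4 \left(-14\right) = -56$)
$f{\left(b \right)} = - \frac{56}{b}$
$O{\left(j \right)} = - \frac{82}{j}$ ($O{\left(j \right)} = 4 \frac{-24 - 17}{j + j} = 4 \left(- \frac{41}{2 j}\right) = - \frac{82}{j}$)
$\frac{O{\left(59 \right)} f{\left(-15 \right)}}{271677} = \frac{- \frac{82}{59} \left(- \frac{56}{-15}\right)}{271677} = \left(-82\right) \frac{1}{59} \left(\left(-56\right) \left(- \frac{1}{15}\right)\right) \frac{1}{271677} = \left(- \frac{82}{59}\right) \frac{56}{15} \cdot \frac{1}{271677} = \left(- \frac{4592}{885}\right) \frac{1}{271677} = - \frac{656}{34347735}$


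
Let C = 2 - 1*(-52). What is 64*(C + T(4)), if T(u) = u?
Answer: 3712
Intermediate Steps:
C = 54 (C = 2 + 52 = 54)
64*(C + T(4)) = 64*(54 + 4) = 64*58 = 3712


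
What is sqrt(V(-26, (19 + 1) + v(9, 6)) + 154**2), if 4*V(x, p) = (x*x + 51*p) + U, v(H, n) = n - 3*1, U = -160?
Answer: sqrt(96553)/2 ≈ 155.36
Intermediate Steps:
v(H, n) = -3 + n (v(H, n) = n - 3 = -3 + n)
V(x, p) = -40 + x**2/4 + 51*p/4 (V(x, p) = ((x*x + 51*p) - 160)/4 = ((x**2 + 51*p) - 160)/4 = (-160 + x**2 + 51*p)/4 = -40 + x**2/4 + 51*p/4)
sqrt(V(-26, (19 + 1) + v(9, 6)) + 154**2) = sqrt((-40 + (1/4)*(-26)**2 + 51*((19 + 1) + (-3 + 6))/4) + 154**2) = sqrt((-40 + (1/4)*676 + 51*(20 + 3)/4) + 23716) = sqrt((-40 + 169 + (51/4)*23) + 23716) = sqrt((-40 + 169 + 1173/4) + 23716) = sqrt(1689/4 + 23716) = sqrt(96553/4) = sqrt(96553)/2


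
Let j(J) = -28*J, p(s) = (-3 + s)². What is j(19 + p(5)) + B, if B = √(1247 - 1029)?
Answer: -644 + √218 ≈ -629.24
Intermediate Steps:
B = √218 ≈ 14.765
j(19 + p(5)) + B = -28*(19 + (-3 + 5)²) + √218 = -28*(19 + 2²) + √218 = -28*(19 + 4) + √218 = -28*23 + √218 = -644 + √218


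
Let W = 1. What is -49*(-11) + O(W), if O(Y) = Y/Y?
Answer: 540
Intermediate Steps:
O(Y) = 1
-49*(-11) + O(W) = -49*(-11) + 1 = 539 + 1 = 540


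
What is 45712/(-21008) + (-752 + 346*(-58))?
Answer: -27339517/1313 ≈ -20822.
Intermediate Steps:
45712/(-21008) + (-752 + 346*(-58)) = 45712*(-1/21008) + (-752 - 20068) = -2857/1313 - 20820 = -27339517/1313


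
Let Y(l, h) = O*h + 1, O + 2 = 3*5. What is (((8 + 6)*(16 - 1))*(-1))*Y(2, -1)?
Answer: 2520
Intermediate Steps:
O = 13 (O = -2 + 3*5 = -2 + 15 = 13)
Y(l, h) = 1 + 13*h (Y(l, h) = 13*h + 1 = 1 + 13*h)
(((8 + 6)*(16 - 1))*(-1))*Y(2, -1) = (((8 + 6)*(16 - 1))*(-1))*(1 + 13*(-1)) = ((14*15)*(-1))*(1 - 13) = (210*(-1))*(-12) = -210*(-12) = 2520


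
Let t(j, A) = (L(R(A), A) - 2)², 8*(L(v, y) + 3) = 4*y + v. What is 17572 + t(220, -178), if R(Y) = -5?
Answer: 1697657/64 ≈ 26526.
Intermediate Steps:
L(v, y) = -3 + y/2 + v/8 (L(v, y) = -3 + (4*y + v)/8 = -3 + (v + 4*y)/8 = -3 + (y/2 + v/8) = -3 + y/2 + v/8)
t(j, A) = (-45/8 + A/2)² (t(j, A) = ((-3 + A/2 + (⅛)*(-5)) - 2)² = ((-3 + A/2 - 5/8) - 2)² = ((-29/8 + A/2) - 2)² = (-45/8 + A/2)²)
17572 + t(220, -178) = 17572 + (-45 + 4*(-178))²/64 = 17572 + (-45 - 712)²/64 = 17572 + (1/64)*(-757)² = 17572 + (1/64)*573049 = 17572 + 573049/64 = 1697657/64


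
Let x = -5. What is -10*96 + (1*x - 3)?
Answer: -968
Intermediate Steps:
-10*96 + (1*x - 3) = -10*96 + (1*(-5) - 3) = -960 + (-5 - 3) = -960 - 8 = -968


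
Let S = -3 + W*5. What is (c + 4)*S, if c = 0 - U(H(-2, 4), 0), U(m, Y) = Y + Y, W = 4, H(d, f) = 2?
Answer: 68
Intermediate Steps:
U(m, Y) = 2*Y
S = 17 (S = -3 + 4*5 = -3 + 20 = 17)
c = 0 (c = 0 - 2*0 = 0 - 1*0 = 0 + 0 = 0)
(c + 4)*S = (0 + 4)*17 = 4*17 = 68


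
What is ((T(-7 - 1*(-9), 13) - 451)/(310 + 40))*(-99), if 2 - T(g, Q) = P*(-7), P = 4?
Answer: 41679/350 ≈ 119.08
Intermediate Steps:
T(g, Q) = 30 (T(g, Q) = 2 - 4*(-7) = 2 - 1*(-28) = 2 + 28 = 30)
((T(-7 - 1*(-9), 13) - 451)/(310 + 40))*(-99) = ((30 - 451)/(310 + 40))*(-99) = -421/350*(-99) = 41679/350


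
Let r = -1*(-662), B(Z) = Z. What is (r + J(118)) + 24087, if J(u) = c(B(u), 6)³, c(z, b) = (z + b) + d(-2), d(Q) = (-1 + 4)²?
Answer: 2377386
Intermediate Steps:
d(Q) = 9 (d(Q) = 3² = 9)
c(z, b) = 9 + b + z (c(z, b) = (z + b) + 9 = (b + z) + 9 = 9 + b + z)
r = 662
J(u) = (15 + u)³ (J(u) = (9 + 6 + u)³ = (15 + u)³)
(r + J(118)) + 24087 = (662 + (15 + 118)³) + 24087 = (662 + 133³) + 24087 = (662 + 2352637) + 24087 = 2353299 + 24087 = 2377386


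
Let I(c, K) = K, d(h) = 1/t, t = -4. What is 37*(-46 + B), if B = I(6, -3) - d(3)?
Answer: -7215/4 ≈ -1803.8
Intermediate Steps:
d(h) = -¼ (d(h) = 1/(-4) = -¼)
B = -11/4 (B = -3 - 1*(-¼) = -3 + ¼ = -11/4 ≈ -2.7500)
37*(-46 + B) = 37*(-46 - 11/4) = 37*(-195/4) = -7215/4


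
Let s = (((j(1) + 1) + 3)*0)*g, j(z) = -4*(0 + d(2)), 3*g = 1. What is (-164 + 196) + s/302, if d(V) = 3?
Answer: 32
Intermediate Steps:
g = ⅓ (g = (⅓)*1 = ⅓ ≈ 0.33333)
j(z) = -12 (j(z) = -4*(0 + 3) = -4*3 = -12)
s = 0 (s = (((-12 + 1) + 3)*0)*(⅓) = ((-11 + 3)*0)*(⅓) = -8*0*(⅓) = 0*(⅓) = 0)
(-164 + 196) + s/302 = (-164 + 196) + 0/302 = 32 + 0*(1/302) = 32 + 0 = 32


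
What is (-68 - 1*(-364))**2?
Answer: 87616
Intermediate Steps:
(-68 - 1*(-364))**2 = (-68 + 364)**2 = 296**2 = 87616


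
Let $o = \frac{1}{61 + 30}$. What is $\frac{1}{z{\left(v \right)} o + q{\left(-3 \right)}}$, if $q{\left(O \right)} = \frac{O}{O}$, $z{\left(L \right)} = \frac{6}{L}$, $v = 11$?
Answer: $\frac{1001}{1007} \approx 0.99404$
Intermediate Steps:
$q{\left(O \right)} = 1$
$o = \frac{1}{91} \approx 0.010989$
$\frac{1}{z{\left(v \right)} o + q{\left(-3 \right)}} = \frac{1}{\frac{6}{11} \cdot \frac{1}{91} + 1} = \frac{1}{\frac{6}{1001} + 1} = \frac{1}{\frac{1007}{1001}} = \frac{1001}{1007}$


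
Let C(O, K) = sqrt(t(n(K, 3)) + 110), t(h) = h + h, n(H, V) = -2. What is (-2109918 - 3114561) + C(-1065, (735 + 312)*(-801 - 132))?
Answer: -5224479 + sqrt(106) ≈ -5.2245e+6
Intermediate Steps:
t(h) = 2*h
C(O, K) = sqrt(106) (C(O, K) = sqrt(2*(-2) + 110) = sqrt(-4 + 110) = sqrt(106))
(-2109918 - 3114561) + C(-1065, (735 + 312)*(-801 - 132)) = (-2109918 - 3114561) + sqrt(106) = -5224479 + sqrt(106)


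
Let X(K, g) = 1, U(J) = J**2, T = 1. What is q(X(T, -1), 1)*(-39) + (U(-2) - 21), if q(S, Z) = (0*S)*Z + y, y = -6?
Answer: 217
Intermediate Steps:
q(S, Z) = -6 (q(S, Z) = (0*S)*Z - 6 = 0*Z - 6 = 0 - 6 = -6)
q(X(T, -1), 1)*(-39) + (U(-2) - 21) = -6*(-39) + ((-2)**2 - 21) = 234 + (4 - 21) = 234 - 17 = 217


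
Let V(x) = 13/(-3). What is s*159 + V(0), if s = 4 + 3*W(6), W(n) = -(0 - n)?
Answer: 10481/3 ≈ 3493.7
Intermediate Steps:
W(n) = n (W(n) = -(-1)*n = n)
V(x) = -13/3 (V(x) = 13*(-1/3) = -13/3)
s = 22 (s = 4 + 3*6 = 4 + 18 = 22)
s*159 + V(0) = 22*159 - 13/3 = 3498 - 13/3 = 10481/3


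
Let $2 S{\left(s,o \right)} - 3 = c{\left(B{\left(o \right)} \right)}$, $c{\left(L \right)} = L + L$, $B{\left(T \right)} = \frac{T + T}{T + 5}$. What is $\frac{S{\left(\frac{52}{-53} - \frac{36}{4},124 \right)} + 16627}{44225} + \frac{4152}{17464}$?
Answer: $\frac{15288302717}{24908139150} \approx 0.61379$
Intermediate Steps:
$B{\left(T \right)} = \frac{2 T}{5 + T}$
$c{\left(L \right)} = 2 L$
$S{\left(s,o \right)} = \frac{3}{2} + \frac{2 o}{5 + o}$ ($S{\left(s,o \right)} = \frac{3}{2} + \frac{2 \frac{2 o}{5 + o}}{2} = \frac{3}{2} + \frac{4 o \frac{1}{5 + o}}{2} = \frac{3}{2} + \frac{2 o}{5 + o}$)
$\frac{S{\left(\frac{52}{-53} - \frac{36}{4},124 \right)} + 16627}{44225} + \frac{4152}{17464} = \frac{\frac{15 + 7 \cdot 124}{2 \left(5 + 124\right)} + 16627}{44225} + \frac{4152}{17464} = \left(\frac{15 + 868}{2 \cdot 129} + 16627\right) \frac{1}{44225} + 4152 \cdot \frac{1}{17464} = \left(\frac{1}{2} \cdot \frac{1}{129} \cdot 883 + 16627\right) \frac{1}{44225} + \frac{519}{2183} = \left(\frac{883}{258} + 16627\right) \frac{1}{44225} + \frac{519}{2183} = \frac{4290649}{258} \cdot \frac{1}{44225} + \frac{519}{2183} = \frac{4290649}{11410050} + \frac{519}{2183} = \frac{15288302717}{24908139150}$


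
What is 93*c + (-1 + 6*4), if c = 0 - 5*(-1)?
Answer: 488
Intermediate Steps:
c = 5 (c = 0 + 5 = 5)
93*c + (-1 + 6*4) = 93*5 + (-1 + 6*4) = 465 + (-1 + 24) = 465 + 23 = 488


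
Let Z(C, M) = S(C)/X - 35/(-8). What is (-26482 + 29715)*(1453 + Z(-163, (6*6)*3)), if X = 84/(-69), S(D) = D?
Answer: 288095863/56 ≈ 5.1446e+6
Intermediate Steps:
X = -28/23 (X = 84*(-1/69) = -28/23 ≈ -1.2174)
Z(C, M) = 35/8 - 23*C/28 (Z(C, M) = C/(-28/23) - 35/(-8) = C*(-23/28) - 35*(-1/8) = -23*C/28 + 35/8 = 35/8 - 23*C/28)
(-26482 + 29715)*(1453 + Z(-163, (6*6)*3)) = (-26482 + 29715)*(1453 + (35/8 - 23/28*(-163))) = 3233*(1453 + (35/8 + 3749/28)) = 3233*(1453 + 7743/56) = 3233*(89111/56) = 288095863/56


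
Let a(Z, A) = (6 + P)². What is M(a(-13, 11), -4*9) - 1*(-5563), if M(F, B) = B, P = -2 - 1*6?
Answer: 5527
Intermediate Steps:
P = -8 (P = -2 - 6 = -8)
a(Z, A) = 4 (a(Z, A) = (6 - 8)² = (-2)² = 4)
M(a(-13, 11), -4*9) - 1*(-5563) = -4*9 - 1*(-5563) = -36 + 5563 = 5527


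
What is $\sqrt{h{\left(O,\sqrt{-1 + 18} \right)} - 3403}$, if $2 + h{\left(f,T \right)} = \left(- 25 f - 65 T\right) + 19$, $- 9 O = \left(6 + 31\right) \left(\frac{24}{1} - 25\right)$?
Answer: $\frac{\sqrt{-31399 - 585 \sqrt{17}}}{3} \approx 61.293 i$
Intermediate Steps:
$O = \frac{37}{9}$ ($O = - \frac{\left(6 + 31\right) \left(\frac{24}{1} - 25\right)}{9} = - \frac{37 \left(24 \cdot 1 - 25\right)}{9} = - \frac{37 \left(24 - 25\right)}{9} = - \frac{37 \left(-1\right)}{9} = \left(- \frac{1}{9}\right) \left(-37\right) = \frac{37}{9} \approx 4.1111$)
$h{\left(f,T \right)} = 17 - 65 T - 25 f$ ($h{\left(f,T \right)} = -2 - \left(-19 + 25 f + 65 T\right) = 17 - 65 T - 25 f$)
$\sqrt{h{\left(O,\sqrt{-1 + 18} \right)} - 3403} = \sqrt{\left(17 - 65 \sqrt{-1 + 18} - \frac{925}{9}\right) - 3403} = \sqrt{\left(17 - 65 \sqrt{17} - \frac{925}{9}\right) - 3403} = \sqrt{\left(- \frac{772}{9} - 65 \sqrt{17}\right) - 3403} = \sqrt{- \frac{31399}{9} - 65 \sqrt{17}}$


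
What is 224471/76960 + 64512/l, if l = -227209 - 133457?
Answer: 324761599/118619040 ≈ 2.7379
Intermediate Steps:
l = -360666
224471/76960 + 64512/l = 224471/76960 + 64512/(-360666) = 224471*(1/76960) + 64512*(-1/360666) = 17267/5920 - 3584/20037 = 324761599/118619040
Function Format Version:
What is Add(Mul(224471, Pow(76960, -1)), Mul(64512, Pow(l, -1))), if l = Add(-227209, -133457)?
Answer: Rational(324761599, 118619040) ≈ 2.7379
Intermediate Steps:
l = -360666
Add(Mul(224471, Pow(76960, -1)), Mul(64512, Pow(l, -1))) = Add(Mul(224471, Pow(76960, -1)), Mul(64512, Pow(-360666, -1))) = Add(Mul(224471, Rational(1, 76960)), Mul(64512, Rational(-1, 360666))) = Add(Rational(17267, 5920), Rational(-3584, 20037)) = Rational(324761599, 118619040)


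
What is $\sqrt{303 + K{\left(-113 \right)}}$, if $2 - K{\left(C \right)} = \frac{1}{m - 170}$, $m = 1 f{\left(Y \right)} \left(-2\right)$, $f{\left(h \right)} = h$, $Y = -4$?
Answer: $\frac{\sqrt{98822}}{18} \approx 17.464$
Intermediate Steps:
$m = 8$ ($m = 1 \left(-4\right) \left(-2\right) = \left(-4\right) \left(-2\right) = 8$)
$K{\left(C \right)} = \frac{325}{162}$ ($K{\left(C \right)} = 2 - \frac{1}{8 - 170} = 2 - \frac{1}{-162} = 2 - - \frac{1}{162} = 2 + \frac{1}{162} = \frac{325}{162}$)
$\sqrt{303 + K{\left(-113 \right)}} = \sqrt{303 + \frac{325}{162}} = \sqrt{\frac{49411}{162}} = \frac{\sqrt{98822}}{18}$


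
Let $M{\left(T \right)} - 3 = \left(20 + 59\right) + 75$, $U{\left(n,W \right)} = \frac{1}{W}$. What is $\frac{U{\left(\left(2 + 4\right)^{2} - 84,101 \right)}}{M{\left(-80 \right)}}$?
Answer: $\frac{1}{15857} \approx 6.3064 \cdot 10^{-5}$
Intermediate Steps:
$M{\left(T \right)} = 157$ ($M{\left(T \right)} = 3 + \left(\left(20 + 59\right) + 75\right) = 3 + \left(79 + 75\right) = 3 + 154 = 157$)
$\frac{U{\left(\left(2 + 4\right)^{2} - 84,101 \right)}}{M{\left(-80 \right)}} = \frac{1}{101 \cdot 157} = \frac{1}{101} \cdot \frac{1}{157} = \frac{1}{15857}$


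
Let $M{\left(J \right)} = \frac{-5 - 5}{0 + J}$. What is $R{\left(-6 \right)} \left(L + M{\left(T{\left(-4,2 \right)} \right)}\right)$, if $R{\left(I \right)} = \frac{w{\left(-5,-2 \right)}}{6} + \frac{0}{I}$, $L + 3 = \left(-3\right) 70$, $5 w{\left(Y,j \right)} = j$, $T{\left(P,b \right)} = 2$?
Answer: $\frac{218}{15} \approx 14.533$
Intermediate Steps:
$w{\left(Y,j \right)} = \frac{j}{5}$
$L = -213$ ($L = -3 - 210 = -213$)
$R{\left(I \right)} = - \frac{1}{15}$ ($R{\left(I \right)} = \frac{\frac{1}{5} \left(-2\right)}{6} + \frac{0}{I} = \left(- \frac{2}{5}\right) \frac{1}{6} + 0 = - \frac{1}{15} + 0 = - \frac{1}{15}$)
$M{\left(J \right)} = - \frac{10}{J}$
$R{\left(-6 \right)} \left(L + M{\left(T{\left(-4,2 \right)} \right)}\right) = - \frac{-213 - \frac{10}{2}}{15} = - \frac{-213 - 5}{15} = \left(- \frac{1}{15}\right) \left(-218\right) = \frac{218}{15}$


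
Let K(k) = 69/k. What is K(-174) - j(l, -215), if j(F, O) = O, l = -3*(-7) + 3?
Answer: 12447/58 ≈ 214.60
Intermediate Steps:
l = 24 (l = 21 + 3 = 24)
K(-174) - j(l, -215) = 69/(-174) - 1*(-215) = 69*(-1/174) + 215 = -23/58 + 215 = 12447/58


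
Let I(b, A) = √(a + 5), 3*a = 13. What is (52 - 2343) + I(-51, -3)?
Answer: -2291 + 2*√21/3 ≈ -2287.9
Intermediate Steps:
a = 13/3 (a = (⅓)*13 = 13/3 ≈ 4.3333)
I(b, A) = 2*√21/3 (I(b, A) = √(13/3 + 5) = √(28/3) = 2*√21/3)
(52 - 2343) + I(-51, -3) = (52 - 2343) + 2*√21/3 = -2291 + 2*√21/3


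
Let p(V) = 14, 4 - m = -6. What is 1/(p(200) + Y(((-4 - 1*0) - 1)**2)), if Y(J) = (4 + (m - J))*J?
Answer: -1/261 ≈ -0.0038314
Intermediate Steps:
m = 10 (m = 4 - 1*(-6) = 4 + 6 = 10)
Y(J) = J*(14 - J) (Y(J) = (4 + (10 - J))*J = (14 - J)*J = J*(14 - J))
1/(p(200) + Y(((-4 - 1*0) - 1)**2)) = 1/(14 + ((-4 - 1*0) - 1)**2*(14 - ((-4 - 1*0) - 1)**2)) = 1/(14 + ((-4 + 0) - 1)**2*(14 - ((-4 + 0) - 1)**2)) = 1/(14 + (-4 - 1)**2*(14 - (-4 - 1)**2)) = 1/(14 + (-5)**2*(14 - 1*(-5)**2)) = 1/(14 + 25*(14 - 1*25)) = 1/(14 + 25*(14 - 25)) = 1/(14 + 25*(-11)) = 1/(14 - 275) = 1/(-261) = -1/261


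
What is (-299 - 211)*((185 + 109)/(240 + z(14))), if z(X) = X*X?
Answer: -37485/109 ≈ -343.90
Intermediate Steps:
z(X) = X**2
(-299 - 211)*((185 + 109)/(240 + z(14))) = (-299 - 211)*((185 + 109)/(240 + 14**2)) = -149940/(240 + 196) = -149940/436 = -510*147/218 = -37485/109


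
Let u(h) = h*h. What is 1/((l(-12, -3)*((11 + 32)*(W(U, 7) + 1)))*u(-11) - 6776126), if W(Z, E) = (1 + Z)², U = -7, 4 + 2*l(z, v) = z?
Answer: -1/8316214 ≈ -1.2025e-7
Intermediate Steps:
l(z, v) = -2 + z/2
u(h) = h²
1/((l(-12, -3)*((11 + 32)*(W(U, 7) + 1)))*u(-11) - 6776126) = 1/(((-2 + (½)*(-12))*((11 + 32)*((1 - 7)² + 1)))*(-11)² - 6776126) = 1/(((-2 - 6)*(43*((-6)² + 1)))*121 - 6776126) = 1/(-344*(36 + 1)*121 - 6776126) = 1/(-344*37*121 - 6776126) = 1/(-8*1591*121 - 6776126) = 1/(-12728*121 - 6776126) = 1/(-1540088 - 6776126) = 1/(-8316214) = -1/8316214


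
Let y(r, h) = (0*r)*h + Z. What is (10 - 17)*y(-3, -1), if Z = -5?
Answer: 35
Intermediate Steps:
y(r, h) = -5 (y(r, h) = (0*r)*h - 5 = 0*h - 5 = 0 - 5 = -5)
(10 - 17)*y(-3, -1) = (10 - 17)*(-5) = -7*(-5) = 35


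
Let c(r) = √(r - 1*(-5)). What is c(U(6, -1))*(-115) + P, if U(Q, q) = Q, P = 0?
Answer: -115*√11 ≈ -381.41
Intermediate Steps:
c(r) = √(5 + r) (c(r) = √(r + 5) = √(5 + r))
c(U(6, -1))*(-115) + P = √(5 + 6)*(-115) + 0 = √11*(-115) + 0 = -115*√11 + 0 = -115*√11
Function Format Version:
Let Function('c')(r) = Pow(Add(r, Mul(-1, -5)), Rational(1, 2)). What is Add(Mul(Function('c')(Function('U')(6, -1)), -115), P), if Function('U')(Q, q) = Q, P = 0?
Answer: Mul(-115, Pow(11, Rational(1, 2))) ≈ -381.41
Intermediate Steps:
Function('c')(r) = Pow(Add(5, r), Rational(1, 2)) (Function('c')(r) = Pow(Add(r, 5), Rational(1, 2)) = Pow(Add(5, r), Rational(1, 2)))
Add(Mul(Function('c')(Function('U')(6, -1)), -115), P) = Add(Mul(Pow(Add(5, 6), Rational(1, 2)), -115), 0) = Add(Mul(Pow(11, Rational(1, 2)), -115), 0) = Add(Mul(-115, Pow(11, Rational(1, 2))), 0) = Mul(-115, Pow(11, Rational(1, 2)))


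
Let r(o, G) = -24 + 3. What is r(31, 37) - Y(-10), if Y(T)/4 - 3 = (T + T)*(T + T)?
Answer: -1633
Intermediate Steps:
r(o, G) = -21
Y(T) = 12 + 16*T² (Y(T) = 12 + 4*((T + T)*(T + T)) = 12 + 4*((2*T)*(2*T)) = 12 + 4*(4*T²) = 12 + 16*T²)
r(31, 37) - Y(-10) = -21 - (12 + 16*(-10)²) = -21 - (12 + 16*100) = -21 - (12 + 1600) = -21 - 1*1612 = -21 - 1612 = -1633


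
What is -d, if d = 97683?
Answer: -97683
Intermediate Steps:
-d = -1*97683 = -97683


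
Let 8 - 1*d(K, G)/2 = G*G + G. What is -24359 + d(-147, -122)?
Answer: -53867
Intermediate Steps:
d(K, G) = 16 - 2*G - 2*G**2 (d(K, G) = 16 - 2*(G*G + G) = 16 - 2*(G**2 + G) = 16 - 2*(G + G**2) = 16 + (-2*G - 2*G**2) = 16 - 2*G - 2*G**2)
-24359 + d(-147, -122) = -24359 + (16 - 2*(-122) - 2*(-122)**2) = -24359 + (16 + 244 - 2*14884) = -24359 + (16 + 244 - 29768) = -24359 - 29508 = -53867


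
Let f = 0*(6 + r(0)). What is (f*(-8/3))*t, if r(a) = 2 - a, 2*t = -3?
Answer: 0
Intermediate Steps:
t = -3/2 (t = (½)*(-3) = -3/2 ≈ -1.5000)
f = 0 (f = 0*(6 + (2 - 1*0)) = 0*(6 + (2 + 0)) = 0*(6 + 2) = 0*8 = 0)
(f*(-8/3))*t = (0*(-8/3))*(-3/2) = 0*(-3/2) = 0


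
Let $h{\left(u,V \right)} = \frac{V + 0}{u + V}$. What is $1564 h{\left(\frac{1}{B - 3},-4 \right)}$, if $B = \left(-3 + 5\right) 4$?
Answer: $\frac{31280}{19} \approx 1646.3$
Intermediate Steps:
$B = 8$ ($B = 2 \cdot 4 = 8$)
$h{\left(u,V \right)} = \frac{V}{V + u}$
$1564 h{\left(\frac{1}{B - 3},-4 \right)} = 1564 \left(- \frac{4}{-4 + \frac{1}{8 - 3}}\right) = 1564 \left(- \frac{4}{-4 + \frac{1}{5}}\right) = 1564 \left(- \frac{4}{- \frac{19}{5}}\right) = 1564 \left(\left(-4\right) \left(- \frac{5}{19}\right)\right) = 1564 \cdot \frac{20}{19} = \frac{31280}{19}$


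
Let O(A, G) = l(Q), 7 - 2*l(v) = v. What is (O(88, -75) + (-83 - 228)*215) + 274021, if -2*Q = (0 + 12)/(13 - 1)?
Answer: 828639/4 ≈ 2.0716e+5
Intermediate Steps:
Q = -½ (Q = -(0 + 12)/(2*(13 - 1)) = -6/12 = -½*1 = -½ ≈ -0.50000)
l(v) = 7/2 - v/2
O(A, G) = 15/4 (O(A, G) = 7/2 - ½*(-½) = 7/2 + ¼ = 15/4)
(O(88, -75) + (-83 - 228)*215) + 274021 = (15/4 + (-83 - 228)*215) + 274021 = (15/4 - 311*215) + 274021 = (15/4 - 66865) + 274021 = -267445/4 + 274021 = 828639/4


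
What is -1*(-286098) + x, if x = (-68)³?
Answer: -28334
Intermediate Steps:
x = -314432
-1*(-286098) + x = -1*(-286098) - 314432 = 286098 - 314432 = -28334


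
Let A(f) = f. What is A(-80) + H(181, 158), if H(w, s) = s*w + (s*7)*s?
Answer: 203266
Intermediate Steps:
H(w, s) = 7*s² + s*w (H(w, s) = s*w + (7*s)*s = s*w + 7*s² = 7*s² + s*w)
A(-80) + H(181, 158) = -80 + 158*(181 + 7*158) = -80 + 158*(181 + 1106) = -80 + 158*1287 = -80 + 203346 = 203266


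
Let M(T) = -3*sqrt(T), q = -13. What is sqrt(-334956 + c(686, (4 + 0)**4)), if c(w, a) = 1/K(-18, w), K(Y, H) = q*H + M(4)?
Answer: I*sqrt(6668787726695)/4462 ≈ 578.75*I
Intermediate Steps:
K(Y, H) = -6 - 13*H (K(Y, H) = -13*H - 3*sqrt(4) = -13*H - 3*2 = -13*H - 6 = -6 - 13*H)
c(w, a) = 1/(-6 - 13*w)
sqrt(-334956 + c(686, (4 + 0)**4)) = sqrt(-334956 + 1/(-6 - 13*686)) = sqrt(-334956 + 1/(-6 - 8918)) = sqrt(-334956 + 1/(-8924)) = sqrt(-334956 - 1/8924) = sqrt(-2989147345/8924) = I*sqrt(6668787726695)/4462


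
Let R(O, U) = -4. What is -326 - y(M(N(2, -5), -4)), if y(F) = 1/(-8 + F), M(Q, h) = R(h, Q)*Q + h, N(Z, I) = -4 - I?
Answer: -5215/16 ≈ -325.94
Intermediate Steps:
M(Q, h) = h - 4*Q (M(Q, h) = -4*Q + h = h - 4*Q)
-326 - y(M(N(2, -5), -4)) = -326 - 1/(-8 + (-4 - 4*(-4 - 1*(-5)))) = -326 - 1/(-8 + (-4 - 4*(-4 + 5))) = -326 - 1/(-8 + (-4 - 4*1)) = -326 - 1/(-8 + (-4 - 4)) = -326 - 1/(-8 - 8) = -326 - 1/(-16) = -326 - 1*(-1/16) = -326 + 1/16 = -5215/16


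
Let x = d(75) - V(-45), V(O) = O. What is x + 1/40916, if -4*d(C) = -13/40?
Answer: 73781817/1636640 ≈ 45.081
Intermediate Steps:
d(C) = 13/160 (d(C) = -(-13)/(4*40) = -¼*(-13/40) = 13/160)
x = 7213/160 (x = 13/160 - 1*(-45) = 13/160 + 45 = 7213/160 ≈ 45.081)
x + 1/40916 = 7213/160 + 1/40916 = 73781817/1636640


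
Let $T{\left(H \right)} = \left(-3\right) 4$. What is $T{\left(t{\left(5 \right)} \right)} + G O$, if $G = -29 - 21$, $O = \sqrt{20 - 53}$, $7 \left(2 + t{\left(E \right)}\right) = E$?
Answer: $-12 - 50 i \sqrt{33} \approx -12.0 - 287.23 i$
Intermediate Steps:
$t{\left(E \right)} = -2 + \frac{E}{7}$
$T{\left(H \right)} = -12$
$O = i \sqrt{33}$ ($O = \sqrt{-33} = i \sqrt{33} \approx 5.7446 i$)
$G = -50$ ($G = -29 - 21 = -50$)
$T{\left(t{\left(5 \right)} \right)} + G O = -12 - 50 i \sqrt{33}$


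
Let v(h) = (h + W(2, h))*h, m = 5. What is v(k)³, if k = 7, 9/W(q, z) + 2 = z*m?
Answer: 175616000/1331 ≈ 1.3194e+5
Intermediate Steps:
W(q, z) = 9/(-2 + 5*z) (W(q, z) = 9/(-2 + z*5) = 9/(-2 + 5*z))
v(h) = h*(h + 9/(-2 + 5*h)) (v(h) = (h + 9/(-2 + 5*h))*h = h*(h + 9/(-2 + 5*h)))
v(k)³ = (7*(9 + 7*(-2 + 5*7))/(-2 + 5*7))³ = (7*(9 + 7*(-2 + 35))/(-2 + 35))³ = (7*(9 + 7*33)/33)³ = (7*(1/33)*(9 + 231))³ = (7*(1/33)*240)³ = (560/11)³ = 175616000/1331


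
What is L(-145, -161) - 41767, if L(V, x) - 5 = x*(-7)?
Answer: -40635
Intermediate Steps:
L(V, x) = 5 - 7*x (L(V, x) = 5 + x*(-7) = 5 - 7*x)
L(-145, -161) - 41767 = (5 - 7*(-161)) - 41767 = (5 + 1127) - 41767 = 1132 - 41767 = -40635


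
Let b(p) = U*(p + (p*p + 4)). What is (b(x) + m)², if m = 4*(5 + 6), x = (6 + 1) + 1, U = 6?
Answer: 250000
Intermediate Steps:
x = 8 (x = 7 + 1 = 8)
m = 44 (m = 4*11 = 44)
b(p) = 24 + 6*p + 6*p² (b(p) = 6*(p + (p*p + 4)) = 6*(p + (p² + 4)) = 6*(p + (4 + p²)) = 6*(4 + p + p²) = 24 + 6*p + 6*p²)
(b(x) + m)² = ((24 + 6*8 + 6*8²) + 44)² = ((24 + 48 + 6*64) + 44)² = ((24 + 48 + 384) + 44)² = (456 + 44)² = 500² = 250000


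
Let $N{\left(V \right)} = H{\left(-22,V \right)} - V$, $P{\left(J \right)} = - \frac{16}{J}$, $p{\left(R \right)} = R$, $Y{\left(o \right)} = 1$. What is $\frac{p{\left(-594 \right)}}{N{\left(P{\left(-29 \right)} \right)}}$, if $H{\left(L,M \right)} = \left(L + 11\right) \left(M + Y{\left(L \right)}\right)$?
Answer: $\frac{17226}{511} \approx 33.71$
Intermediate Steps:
$H{\left(L,M \right)} = \left(1 + M\right) \left(11 + L\right)$ ($H{\left(L,M \right)} = \left(L + 11\right) \left(M + 1\right) = \left(11 + L\right) \left(1 + M\right) = \left(1 + M\right) \left(11 + L\right)$)
$N{\left(V \right)} = -11 - 12 V$ ($N{\left(V \right)} = \left(11 - 22 + 11 V - 22 V\right) - V = \left(-11 - 11 V\right) - V = -11 - 12 V$)
$\frac{p{\left(-594 \right)}}{N{\left(P{\left(-29 \right)} \right)}} = - \frac{594}{-11 - 12 \left(- \frac{16}{-29}\right)} = - \frac{594}{-11 - 12 \left(\left(-16\right) \left(- \frac{1}{29}\right)\right)} = - \frac{594}{-11 - \frac{192}{29}} = - \frac{594}{- \frac{511}{29}} = \left(-594\right) \left(- \frac{29}{511}\right) = \frac{17226}{511}$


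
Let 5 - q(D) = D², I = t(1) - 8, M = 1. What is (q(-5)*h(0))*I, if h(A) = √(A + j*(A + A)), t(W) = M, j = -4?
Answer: 0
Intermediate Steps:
t(W) = 1
h(A) = √7*√(-A) (h(A) = √(A - 4*(A + A)) = √(A - 8*A) = √(-7*A) = √7*√(-A))
I = -7 (I = 1 - 8 = -7)
q(D) = 5 - D²
(q(-5)*h(0))*I = ((5 - 1*(-5)²)*(√7*√(-1*0)))*(-7) = ((5 - 1*25)*(√7*√0))*(-7) = ((5 - 25)*(√7*0))*(-7) = -20*0*(-7) = 0*(-7) = 0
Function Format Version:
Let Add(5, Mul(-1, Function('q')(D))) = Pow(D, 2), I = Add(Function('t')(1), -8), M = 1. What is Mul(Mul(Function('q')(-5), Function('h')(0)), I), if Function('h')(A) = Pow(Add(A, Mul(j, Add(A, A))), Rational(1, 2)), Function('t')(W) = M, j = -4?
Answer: 0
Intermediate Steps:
Function('t')(W) = 1
Function('h')(A) = Mul(Pow(7, Rational(1, 2)), Pow(Mul(-1, A), Rational(1, 2))) (Function('h')(A) = Pow(Add(A, Mul(-4, Add(A, A))), Rational(1, 2)) = Pow(Add(A, Mul(-4, Mul(2, A))), Rational(1, 2)) = Pow(Add(A, Mul(-8, A)), Rational(1, 2)) = Pow(Mul(-7, A), Rational(1, 2)) = Mul(Pow(7, Rational(1, 2)), Pow(Mul(-1, A), Rational(1, 2))))
I = -7 (I = Add(1, -8) = -7)
Function('q')(D) = Add(5, Mul(-1, Pow(D, 2)))
Mul(Mul(Function('q')(-5), Function('h')(0)), I) = Mul(Mul(Add(5, Mul(-1, Pow(-5, 2))), Mul(Pow(7, Rational(1, 2)), Pow(Mul(-1, 0), Rational(1, 2)))), -7) = Mul(Mul(Add(5, Mul(-1, 25)), Mul(Pow(7, Rational(1, 2)), Pow(0, Rational(1, 2)))), -7) = Mul(Mul(Add(5, -25), Mul(Pow(7, Rational(1, 2)), 0)), -7) = Mul(Mul(-20, 0), -7) = Mul(0, -7) = 0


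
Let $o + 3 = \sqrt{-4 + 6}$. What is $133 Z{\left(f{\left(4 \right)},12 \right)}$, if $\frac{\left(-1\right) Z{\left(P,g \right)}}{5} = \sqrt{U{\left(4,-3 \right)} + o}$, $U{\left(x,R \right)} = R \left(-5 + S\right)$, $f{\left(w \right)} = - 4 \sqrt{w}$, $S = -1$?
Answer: $- 665 \sqrt{15 + \sqrt{2}} \approx -2694.2$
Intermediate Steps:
$o = -3 + \sqrt{2}$ ($o = -3 + \sqrt{-4 + 6} = -3 + \sqrt{2} \approx -1.5858$)
$U{\left(x,R \right)} = - 6 R$ ($U{\left(x,R \right)} = R \left(-5 - 1\right) = R \left(-6\right) = - 6 R$)
$Z{\left(P,g \right)} = - 5 \sqrt{15 + \sqrt{2}}$ ($Z{\left(P,g \right)} = - 5 \sqrt{\left(-6\right) \left(-3\right) - \left(3 - \sqrt{2}\right)} = - 5 \sqrt{18 - \left(3 - \sqrt{2}\right)} = - 5 \sqrt{15 + \sqrt{2}}$)
$133 Z{\left(f{\left(4 \right)},12 \right)} = 133 \left(- 5 \sqrt{15 + \sqrt{2}}\right) = - 665 \sqrt{15 + \sqrt{2}}$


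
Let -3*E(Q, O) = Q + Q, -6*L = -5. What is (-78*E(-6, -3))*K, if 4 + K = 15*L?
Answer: -2652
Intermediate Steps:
L = ⅚ (L = -⅙*(-5) = ⅚ ≈ 0.83333)
E(Q, O) = -2*Q/3 (E(Q, O) = -(Q + Q)/3 = -2*Q/3)
K = 17/2 (K = -4 + 15*(⅚) = -4 + 25/2 = 17/2 ≈ 8.5000)
(-78*E(-6, -3))*K = -(-52)*(-6)*(17/2) = -78*4*(17/2) = -312*17/2 = -2652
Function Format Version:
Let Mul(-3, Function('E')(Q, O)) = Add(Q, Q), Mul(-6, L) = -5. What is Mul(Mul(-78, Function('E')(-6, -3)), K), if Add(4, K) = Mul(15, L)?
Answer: -2652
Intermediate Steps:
L = Rational(5, 6) (L = Mul(Rational(-1, 6), -5) = Rational(5, 6) ≈ 0.83333)
Function('E')(Q, O) = Mul(Rational(-2, 3), Q) (Function('E')(Q, O) = Mul(Rational(-1, 3), Add(Q, Q)) = Mul(Rational(-1, 3), Mul(2, Q)) = Mul(Rational(-2, 3), Q))
K = Rational(17, 2) (K = Add(-4, Mul(15, Rational(5, 6))) = Add(-4, Rational(25, 2)) = Rational(17, 2) ≈ 8.5000)
Mul(Mul(-78, Function('E')(-6, -3)), K) = Mul(Mul(-78, Mul(Rational(-2, 3), -6)), Rational(17, 2)) = Mul(Mul(-78, 4), Rational(17, 2)) = Mul(-312, Rational(17, 2)) = -2652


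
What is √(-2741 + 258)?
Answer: I*√2483 ≈ 49.83*I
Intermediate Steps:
√(-2741 + 258) = √(-2483) = I*√2483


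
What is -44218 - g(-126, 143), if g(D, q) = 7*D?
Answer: -43336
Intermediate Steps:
-44218 - g(-126, 143) = -44218 - 7*(-126) = -44218 - 1*(-882) = -44218 + 882 = -43336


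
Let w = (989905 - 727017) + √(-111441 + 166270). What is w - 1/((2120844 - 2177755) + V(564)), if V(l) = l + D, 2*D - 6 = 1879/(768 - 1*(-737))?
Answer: 44584112067178/169593561 + √54829 ≈ 2.6312e+5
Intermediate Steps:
D = 10909/3010 (D = 3 + (1879/(768 - 1*(-737)))/2 = 3 + (1879/(768 + 737))/2 = 3 + (1879/1505)/2 = 3 + (1879*(1/1505))/2 = 3 + (½)*(1879/1505) = 3 + 1879/3010 = 10909/3010 ≈ 3.6243)
V(l) = 10909/3010 + l (V(l) = l + 10909/3010 = 10909/3010 + l)
w = 262888 + √54829 ≈ 2.6312e+5
w - 1/((2120844 - 2177755) + V(564)) = (262888 + √54829) - 1/((2120844 - 2177755) + (10909/3010 + 564)) = (262888 + √54829) - 1/(-56911 + 1708549/3010) = (262888 + √54829) - 1/(-169593561/3010) = (262888 + √54829) - 1*(-3010/169593561) = (262888 + √54829) + 3010/169593561 = 44584112067178/169593561 + √54829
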